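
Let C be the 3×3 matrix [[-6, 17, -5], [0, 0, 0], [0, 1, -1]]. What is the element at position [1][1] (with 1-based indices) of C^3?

-216

Characteristic polynomial: r^3 + 7r^2 + 6r = r(r + 1)(r + 6), so the eigenvalues are -6, -1, 0.
r=-6: eigenvector (1, 0, 0).
r=0: eigenvector (2, 1, 1).
r=-1: eigenvector (-1, 0, 1).
P = [[1, 2, -1], [0, 1, 0], [0, 1, 1]], D = diag(-6, 0, -1), P⁻¹ = [[1, -3, 1], [0, 1, 0], [0, -1, 1]].
C³ = P·diag(-216, 0, -1)·P⁻¹ = [[-216, 647, -215], [0, 0, 0], [0, 1, -1]].
The requested entry is -216.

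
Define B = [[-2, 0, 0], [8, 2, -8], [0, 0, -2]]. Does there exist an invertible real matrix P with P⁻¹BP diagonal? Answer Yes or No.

Yes

Characteristic polynomial: p(t) = t^3 + 2t^2 - 4t - 8 = (t - 2)(t + 2)^2.
t = -2 has algebraic multiplicity 2; rank(B + 2I) = 1, so geometric multiplicity = 2.
Every eigenvalue has geometric = algebraic multiplicity, so B is diagonalizable.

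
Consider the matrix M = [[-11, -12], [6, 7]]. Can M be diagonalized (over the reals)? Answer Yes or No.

Yes

Characteristic polynomial: p(s) = s^2 + 4s - 5 = (s - 1)(s + 5).
All 2 eigenvalues are distinct, so M is diagonalizable.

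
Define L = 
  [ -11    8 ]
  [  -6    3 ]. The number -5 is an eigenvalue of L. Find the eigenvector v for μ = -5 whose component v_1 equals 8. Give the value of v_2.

6

L + 5I = [[-6, 8], [-6, 8]].
Solving (L + 5I)v = 0 gives the eigenspace spanned by (8, 6).
With v_1 = 8, v = (8, 6), so v_2 = 6.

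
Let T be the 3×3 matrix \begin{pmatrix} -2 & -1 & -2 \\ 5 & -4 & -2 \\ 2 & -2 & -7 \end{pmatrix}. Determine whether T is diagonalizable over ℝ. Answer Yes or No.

Characteristic polynomial: p(λ) = λ^3 + 13λ^2 + 55λ + 75 = (λ + 3)(λ + 5)^2.
λ = -5 has algebraic multiplicity 2; rank(T + 5I) = 2, so geometric multiplicity = 1.
Geometric multiplicity < algebraic multiplicity, so T is not diagonalizable.

No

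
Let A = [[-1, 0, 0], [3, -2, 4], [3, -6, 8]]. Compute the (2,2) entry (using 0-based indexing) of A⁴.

736

Characteristic polynomial: s^3 - 5s^2 + 2s + 8 = (s - 4)(s - 2)(s + 1), so the eigenvalues are -1, 2, 4.
s=-1: eigenvector (1, -1, -1).
s=2: eigenvector (0, 1, 1).
s=4: eigenvector (0, 2, 3).
P = [[1, 0, 0], [-1, 1, 2], [-1, 1, 3]], D = diag(-1, 2, 4), P⁻¹ = [[1, 0, 0], [1, 3, -2], [0, -1, 1]].
A⁴ = P·diag(1, 16, 256)·P⁻¹ = [[1, 0, 0], [15, -464, 480], [15, -720, 736]].
The requested entry is 736.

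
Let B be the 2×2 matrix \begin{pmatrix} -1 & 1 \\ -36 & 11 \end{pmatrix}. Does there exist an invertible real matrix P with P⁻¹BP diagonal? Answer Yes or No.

Characteristic polynomial: p(λ) = λ^2 - 10λ + 25 = (λ - 5)^2.
λ = 5 has algebraic multiplicity 2; rank(B − 5I) = 1, so geometric multiplicity = 1.
Geometric multiplicity < algebraic multiplicity, so B is not diagonalizable.

No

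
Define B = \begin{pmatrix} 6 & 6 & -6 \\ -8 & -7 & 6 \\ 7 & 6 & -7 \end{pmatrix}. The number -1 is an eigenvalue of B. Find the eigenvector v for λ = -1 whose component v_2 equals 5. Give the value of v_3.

B + 1I = [[7, 6, -6], [-8, -6, 6], [7, 6, -6]].
Solving (B + 1I)v = 0 gives the eigenspace spanned by (0, 5, 5).
With v_2 = 5, v = (0, 5, 5), so v_3 = 5.

5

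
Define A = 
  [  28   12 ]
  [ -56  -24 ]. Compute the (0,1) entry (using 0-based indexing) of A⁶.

Characteristic polynomial: μ^2 - 4μ = μ(μ - 4), so the eigenvalues are 0, 4.
μ=4: eigenvector (1, -2).
μ=0: eigenvector (-3, 7).
P = [[1, -3], [-2, 7]], D = diag(4, 0), P⁻¹ = [[7, 3], [2, 1]].
A⁶ = P·diag(4096, 0)·P⁻¹ = [[28672, 12288], [-57344, -24576]].
The requested entry is 12288.

12288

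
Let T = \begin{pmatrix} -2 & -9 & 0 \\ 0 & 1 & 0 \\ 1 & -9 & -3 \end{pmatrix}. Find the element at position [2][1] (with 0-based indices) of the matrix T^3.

-27

Characteristic polynomial: μ^3 + 4μ^2 + μ - 6 = (μ - 1)(μ + 2)(μ + 3), so the eigenvalues are -3, -2, 1.
μ=-2: eigenvector (1, 0, 1).
μ=-3: eigenvector (0, 0, 1).
μ=1: eigenvector (-3, 1, -3).
P = [[1, 0, -3], [0, 0, 1], [1, 1, -3]], D = diag(-2, -3, 1), P⁻¹ = [[1, 3, 0], [-1, 0, 1], [0, 1, 0]].
T³ = P·diag(-8, -27, 1)·P⁻¹ = [[-8, -27, 0], [0, 1, 0], [19, -27, -27]].
The requested entry is -27.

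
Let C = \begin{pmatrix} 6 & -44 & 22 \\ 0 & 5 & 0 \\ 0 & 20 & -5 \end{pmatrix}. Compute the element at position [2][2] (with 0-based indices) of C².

25

Characteristic polynomial: λ^3 - 6λ^2 - 25λ + 150 = (λ - 6)(λ - 5)(λ + 5), so the eigenvalues are -5, 5, 6.
λ=6: eigenvector (1, 0, 0).
λ=5: eigenvector (0, 1, 2).
λ=-5: eigenvector (-2, 0, 1).
P = [[1, 0, -2], [0, 1, 0], [0, 2, 1]], D = diag(6, 5, -5), P⁻¹ = [[1, -4, 2], [0, 1, 0], [0, -2, 1]].
C² = P·diag(36, 25, 25)·P⁻¹ = [[36, -44, 22], [0, 25, 0], [0, 0, 25]].
The requested entry is 25.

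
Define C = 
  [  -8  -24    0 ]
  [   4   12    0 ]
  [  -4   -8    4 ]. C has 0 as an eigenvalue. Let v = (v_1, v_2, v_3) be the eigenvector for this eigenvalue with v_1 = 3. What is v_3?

1

C = [[-8, -24, 0], [4, 12, 0], [-4, -8, 4]].
Solving (C)v = 0 gives the eigenspace spanned by (3, -1, 1).
With v_1 = 3, v = (3, -1, 1), so v_3 = 1.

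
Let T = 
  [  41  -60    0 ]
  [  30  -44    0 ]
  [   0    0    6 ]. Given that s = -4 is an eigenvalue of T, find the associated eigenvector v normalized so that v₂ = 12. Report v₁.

16

T + 4I = [[45, -60, 0], [30, -40, 0], [0, 0, 10]].
Solving (T + 4I)v = 0 gives the eigenspace spanned by (16, 12, 0).
With v₂ = 12, v = (16, 12, 0), so v₁ = 16.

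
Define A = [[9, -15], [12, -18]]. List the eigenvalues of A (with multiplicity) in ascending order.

-6, -3

Characteristic polynomial: p(s) = s^2 + 9s + 18 = (s + 3)(s + 6).
Roots (with multiplicity): -6, -3.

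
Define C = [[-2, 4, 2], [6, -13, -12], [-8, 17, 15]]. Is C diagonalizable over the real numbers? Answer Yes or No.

No

Characteristic polynomial: p(r) = r^3 - 3r - 2 = (r - 2)(r + 1)^2.
r = -1 has algebraic multiplicity 2; rank(C + 1I) = 2, so geometric multiplicity = 1.
Geometric multiplicity < algebraic multiplicity, so C is not diagonalizable.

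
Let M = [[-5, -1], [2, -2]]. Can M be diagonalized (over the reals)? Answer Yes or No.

Yes

Characteristic polynomial: p(μ) = μ^2 + 7μ + 12 = (μ + 3)(μ + 4).
All 2 eigenvalues are distinct, so M is diagonalizable.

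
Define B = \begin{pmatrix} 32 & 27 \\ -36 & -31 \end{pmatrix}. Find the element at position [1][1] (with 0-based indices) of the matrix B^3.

-631

Characteristic polynomial: t^2 - t - 20 = (t - 5)(t + 4), so the eigenvalues are -4, 5.
t=5: eigenvector (1, -1).
t=-4: eigenvector (-3, 4).
P = [[1, -3], [-1, 4]], D = diag(5, -4), P⁻¹ = [[4, 3], [1, 1]].
B³ = P·diag(125, -64)·P⁻¹ = [[692, 567], [-756, -631]].
The requested entry is -631.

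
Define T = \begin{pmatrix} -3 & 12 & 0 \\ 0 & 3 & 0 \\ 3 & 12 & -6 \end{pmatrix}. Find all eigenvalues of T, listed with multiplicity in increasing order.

Characteristic polynomial: p(s) = s^3 + 6s^2 - 9s - 54 = (s - 3)(s + 3)(s + 6).
Roots (with multiplicity): -6, -3, 3.

-6, -3, 3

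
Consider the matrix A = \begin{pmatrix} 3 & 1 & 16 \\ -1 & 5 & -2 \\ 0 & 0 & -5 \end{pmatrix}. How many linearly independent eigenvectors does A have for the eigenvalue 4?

A − 4I = [[-1, 1, 16], [-1, 1, -2], [0, 0, -9]].
This matrix has rank 2, so its null space has dimension 3 − 2 = 1.

1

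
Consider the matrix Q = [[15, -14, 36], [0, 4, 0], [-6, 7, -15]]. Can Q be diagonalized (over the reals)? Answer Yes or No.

Yes

Characteristic polynomial: p(r) = r^3 - 4r^2 - 9r + 36 = (r - 4)(r - 3)(r + 3).
All 3 eigenvalues are distinct, so Q is diagonalizable.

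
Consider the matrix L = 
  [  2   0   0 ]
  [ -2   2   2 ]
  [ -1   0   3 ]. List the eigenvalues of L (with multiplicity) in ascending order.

Characteristic polynomial: p(t) = t^3 - 7t^2 + 16t - 12 = (t - 3)(t - 2)^2.
Roots (with multiplicity): 2, 2, 3.

2, 2, 3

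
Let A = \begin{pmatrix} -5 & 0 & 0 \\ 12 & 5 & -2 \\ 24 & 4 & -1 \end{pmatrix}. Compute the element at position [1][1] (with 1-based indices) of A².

25

Characteristic polynomial: t^3 + t^2 - 17t + 15 = (t - 3)(t - 1)(t + 5), so the eigenvalues are -5, 1, 3.
t=-5: eigenvector (1, -2, -4).
t=1: eigenvector (0, -1, -2).
t=3: eigenvector (0, 1, 1).
P = [[1, 0, 0], [-2, -1, 1], [-4, -2, 1]], D = diag(-5, 1, 3), P⁻¹ = [[1, 0, 0], [-2, 1, -1], [0, 2, -1]].
A² = P·diag(25, 1, 9)·P⁻¹ = [[25, 0, 0], [-48, 17, -8], [-96, 16, -7]].
The requested entry is 25.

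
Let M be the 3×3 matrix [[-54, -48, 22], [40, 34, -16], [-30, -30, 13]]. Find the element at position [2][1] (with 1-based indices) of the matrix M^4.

Characteristic polynomial: λ^3 + 7λ^2 + 4λ - 12 = (λ - 1)(λ + 2)(λ + 6), so the eigenvalues are -6, -2, 1.
λ=-2: eigenvector (-1, 2, 2).
λ=-6: eigenvector (-1, 1, 0).
λ=1: eigenvector (2, 0, 5).
P = [[-1, -1, 2], [2, 1, 0], [2, 0, 5]], D = diag(-2, -6, 1), P⁻¹ = [[5, 5, -2], [-10, -9, 4], [-2, -2, 1]].
M⁴ = P·diag(16, 1296, 1)·P⁻¹ = [[12876, 11580, -5150], [-12800, -11504, 5120], [150, 150, -59]].
The requested entry is -12800.

-12800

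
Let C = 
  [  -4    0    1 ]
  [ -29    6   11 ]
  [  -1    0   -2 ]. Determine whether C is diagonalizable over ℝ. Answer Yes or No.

Characteristic polynomial: p(t) = t^3 - 27t - 54 = (t - 6)(t + 3)^2.
t = -3 has algebraic multiplicity 2; rank(C + 3I) = 2, so geometric multiplicity = 1.
Geometric multiplicity < algebraic multiplicity, so C is not diagonalizable.

No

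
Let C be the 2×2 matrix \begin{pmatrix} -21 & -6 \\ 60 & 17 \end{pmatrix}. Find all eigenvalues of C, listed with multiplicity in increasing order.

Characteristic polynomial: p(s) = s^2 + 4s + 3 = (s + 1)(s + 3).
Roots (with multiplicity): -3, -1.

-3, -1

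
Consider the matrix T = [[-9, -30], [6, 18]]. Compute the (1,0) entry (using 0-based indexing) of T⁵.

Characteristic polynomial: r^2 - 9r + 18 = (r - 6)(r - 3), so the eigenvalues are 3, 6.
r=3: eigenvector (5, -2).
r=6: eigenvector (2, -1).
P = [[5, 2], [-2, -1]], D = diag(3, 6), P⁻¹ = [[1, 2], [-2, -5]].
T⁵ = P·diag(243, 7776)·P⁻¹ = [[-29889, -75330], [15066, 37908]].
The requested entry is 15066.

15066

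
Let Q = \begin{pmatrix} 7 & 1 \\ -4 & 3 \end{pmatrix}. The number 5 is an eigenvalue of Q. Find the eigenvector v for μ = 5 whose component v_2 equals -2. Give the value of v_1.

1

Q − 5I = [[2, 1], [-4, -2]].
Solving (Q − 5I)v = 0 gives the eigenspace spanned by (1, -2).
With v_2 = -2, v = (1, -2), so v_1 = 1.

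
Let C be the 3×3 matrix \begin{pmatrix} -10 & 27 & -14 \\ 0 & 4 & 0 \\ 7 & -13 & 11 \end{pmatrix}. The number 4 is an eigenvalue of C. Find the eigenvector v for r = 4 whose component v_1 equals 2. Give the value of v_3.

-2

C − 4I = [[-14, 27, -14], [0, 0, 0], [7, -13, 7]].
Solving (C − 4I)v = 0 gives the eigenspace spanned by (2, 0, -2).
With v_1 = 2, v = (2, 0, -2), so v_3 = -2.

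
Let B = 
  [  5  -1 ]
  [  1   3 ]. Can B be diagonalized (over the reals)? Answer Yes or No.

Characteristic polynomial: p(μ) = μ^2 - 8μ + 16 = (μ - 4)^2.
μ = 4 has algebraic multiplicity 2; rank(B − 4I) = 1, so geometric multiplicity = 1.
Geometric multiplicity < algebraic multiplicity, so B is not diagonalizable.

No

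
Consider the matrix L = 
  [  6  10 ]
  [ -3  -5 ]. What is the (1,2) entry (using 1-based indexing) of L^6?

10

Characteristic polynomial: s^2 - s = s(s - 1), so the eigenvalues are 0, 1.
s=1: eigenvector (-2, 1).
s=0: eigenvector (-5, 3).
P = [[-2, -5], [1, 3]], D = diag(1, 0), P⁻¹ = [[-3, -5], [1, 2]].
L⁶ = P·diag(1, 0)·P⁻¹ = [[6, 10], [-3, -5]].
The requested entry is 10.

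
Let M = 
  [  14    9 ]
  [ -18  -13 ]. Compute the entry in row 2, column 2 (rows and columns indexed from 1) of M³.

Characteristic polynomial: μ^2 - μ - 20 = (μ - 5)(μ + 4), so the eigenvalues are -4, 5.
μ=5: eigenvector (1, -1).
μ=-4: eigenvector (-1, 2).
P = [[1, -1], [-1, 2]], D = diag(5, -4), P⁻¹ = [[2, 1], [1, 1]].
M³ = P·diag(125, -64)·P⁻¹ = [[314, 189], [-378, -253]].
The requested entry is -253.

-253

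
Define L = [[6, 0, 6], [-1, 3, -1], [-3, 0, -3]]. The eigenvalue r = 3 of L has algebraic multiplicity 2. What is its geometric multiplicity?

L − 3I = [[3, 0, 6], [-1, 0, -1], [-3, 0, -6]].
This matrix has rank 2, so its null space has dimension 3 − 2 = 1.

1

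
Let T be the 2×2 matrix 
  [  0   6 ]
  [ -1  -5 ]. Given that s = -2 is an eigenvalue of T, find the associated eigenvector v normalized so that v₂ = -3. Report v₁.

T + 2I = [[2, 6], [-1, -3]].
Solving (T + 2I)v = 0 gives the eigenspace spanned by (9, -3).
With v₂ = -3, v = (9, -3), so v₁ = 9.

9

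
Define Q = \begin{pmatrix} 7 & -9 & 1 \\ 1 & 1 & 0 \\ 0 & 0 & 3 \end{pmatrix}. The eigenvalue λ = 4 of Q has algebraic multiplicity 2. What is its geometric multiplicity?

Q − 4I = [[3, -9, 1], [1, -3, 0], [0, 0, -1]].
This matrix has rank 2, so its null space has dimension 3 − 2 = 1.

1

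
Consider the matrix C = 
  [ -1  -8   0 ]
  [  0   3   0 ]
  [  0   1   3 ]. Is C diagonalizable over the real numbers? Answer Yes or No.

Characteristic polynomial: p(r) = r^3 - 5r^2 + 3r + 9 = (r - 3)^2(r + 1).
r = 3 has algebraic multiplicity 2; rank(C − 3I) = 2, so geometric multiplicity = 1.
Geometric multiplicity < algebraic multiplicity, so C is not diagonalizable.

No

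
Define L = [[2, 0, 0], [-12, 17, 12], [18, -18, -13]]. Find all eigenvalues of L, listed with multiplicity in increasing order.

-1, 2, 5

Characteristic polynomial: p(r) = r^3 - 6r^2 + 3r + 10 = (r - 5)(r - 2)(r + 1).
Roots (with multiplicity): -1, 2, 5.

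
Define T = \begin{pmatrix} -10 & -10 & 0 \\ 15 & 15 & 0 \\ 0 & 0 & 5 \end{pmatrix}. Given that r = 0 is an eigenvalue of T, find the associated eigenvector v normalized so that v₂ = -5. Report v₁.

5

T = [[-10, -10, 0], [15, 15, 0], [0, 0, 5]].
Solving (T)v = 0 gives the eigenspace spanned by (5, -5, 0).
With v₂ = -5, v = (5, -5, 0), so v₁ = 5.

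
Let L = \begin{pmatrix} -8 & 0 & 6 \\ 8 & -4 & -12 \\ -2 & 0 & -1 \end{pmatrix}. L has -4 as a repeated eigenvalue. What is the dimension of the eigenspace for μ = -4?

2

L + 4I = [[-4, 0, 6], [8, 0, -12], [-2, 0, 3]].
This matrix has rank 1, so its null space has dimension 3 − 1 = 2.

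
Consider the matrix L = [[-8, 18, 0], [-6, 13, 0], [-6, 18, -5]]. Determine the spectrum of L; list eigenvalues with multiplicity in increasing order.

Characteristic polynomial: p(s) = s^3 - 21s + 20 = (s - 4)(s - 1)(s + 5).
Roots (with multiplicity): -5, 1, 4.

-5, 1, 4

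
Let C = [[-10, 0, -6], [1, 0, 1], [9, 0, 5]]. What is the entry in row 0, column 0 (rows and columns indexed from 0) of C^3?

Characteristic polynomial: s^3 + 5s^2 + 4s = s(s + 1)(s + 4), so the eigenvalues are -4, -1, 0.
s=-4: eigenvector (1, 0, -1).
s=-1: eigenvector (-2, -1, 3).
s=0: eigenvector (0, 1, 0).
P = [[1, -2, 0], [0, -1, 1], [-1, 3, 0]], D = diag(-4, -1, 0), P⁻¹ = [[3, 0, 2], [1, 0, 1], [1, 1, 1]].
C³ = P·diag(-64, -1, 0)·P⁻¹ = [[-190, 0, -126], [1, 0, 1], [189, 0, 125]].
The requested entry is -190.

-190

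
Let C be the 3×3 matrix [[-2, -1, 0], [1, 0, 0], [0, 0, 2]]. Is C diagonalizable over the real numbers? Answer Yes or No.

No

Characteristic polynomial: p(μ) = μ^3 - 3μ - 2 = (μ - 2)(μ + 1)^2.
μ = -1 has algebraic multiplicity 2; rank(C + 1I) = 2, so geometric multiplicity = 1.
Geometric multiplicity < algebraic multiplicity, so C is not diagonalizable.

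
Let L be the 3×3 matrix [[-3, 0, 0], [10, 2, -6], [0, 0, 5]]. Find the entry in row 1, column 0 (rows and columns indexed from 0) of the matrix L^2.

-10

Characteristic polynomial: r^3 - 4r^2 - 11r + 30 = (r - 5)(r - 2)(r + 3), so the eigenvalues are -3, 2, 5.
r=-3: eigenvector (1, -2, 0).
r=2: eigenvector (0, 1, 0).
r=5: eigenvector (0, -2, 1).
P = [[1, 0, 0], [-2, 1, -2], [0, 0, 1]], D = diag(-3, 2, 5), P⁻¹ = [[1, 0, 0], [2, 1, 2], [0, 0, 1]].
L² = P·diag(9, 4, 25)·P⁻¹ = [[9, 0, 0], [-10, 4, -42], [0, 0, 25]].
The requested entry is -10.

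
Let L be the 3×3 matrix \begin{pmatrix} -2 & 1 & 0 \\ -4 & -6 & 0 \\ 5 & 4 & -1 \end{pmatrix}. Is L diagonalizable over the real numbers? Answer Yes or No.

No

Characteristic polynomial: p(s) = s^3 + 9s^2 + 24s + 16 = (s + 1)(s + 4)^2.
s = -4 has algebraic multiplicity 2; rank(L + 4I) = 2, so geometric multiplicity = 1.
Geometric multiplicity < algebraic multiplicity, so L is not diagonalizable.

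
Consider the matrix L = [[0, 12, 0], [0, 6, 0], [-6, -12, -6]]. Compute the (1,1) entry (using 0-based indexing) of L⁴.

1296

Characteristic polynomial: s^3 - 36s = s(s - 6)(s + 6), so the eigenvalues are -6, 0, 6.
s=0: eigenvector (1, 0, -1).
s=6: eigenvector (2, 1, -2).
s=-6: eigenvector (0, 0, 1).
P = [[1, 2, 0], [0, 1, 0], [-1, -2, 1]], D = diag(0, 6, -6), P⁻¹ = [[1, -2, 0], [0, 1, 0], [1, 0, 1]].
L⁴ = P·diag(0, 1296, 1296)·P⁻¹ = [[0, 2592, 0], [0, 1296, 0], [1296, -2592, 1296]].
The requested entry is 1296.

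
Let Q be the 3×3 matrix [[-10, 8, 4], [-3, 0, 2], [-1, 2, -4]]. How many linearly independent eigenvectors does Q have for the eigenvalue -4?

1

Q + 4I = [[-6, 8, 4], [-3, 4, 2], [-1, 2, 0]].
This matrix has rank 2, so its null space has dimension 3 − 2 = 1.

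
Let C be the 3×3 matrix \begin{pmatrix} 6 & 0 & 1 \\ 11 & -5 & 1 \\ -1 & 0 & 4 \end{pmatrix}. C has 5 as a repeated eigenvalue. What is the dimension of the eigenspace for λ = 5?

1

C − 5I = [[1, 0, 1], [11, -10, 1], [-1, 0, -1]].
This matrix has rank 2, so its null space has dimension 3 − 2 = 1.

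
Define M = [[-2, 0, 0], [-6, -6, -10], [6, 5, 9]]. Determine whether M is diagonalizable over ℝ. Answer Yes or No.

Yes

Characteristic polynomial: p(t) = t^3 - t^2 - 10t - 8 = (t - 4)(t + 1)(t + 2).
All 3 eigenvalues are distinct, so M is diagonalizable.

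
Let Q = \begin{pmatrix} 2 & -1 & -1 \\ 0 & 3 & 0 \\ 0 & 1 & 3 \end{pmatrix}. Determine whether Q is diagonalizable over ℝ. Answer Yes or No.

No

Characteristic polynomial: p(λ) = λ^3 - 8λ^2 + 21λ - 18 = (λ - 3)^2(λ - 2).
λ = 3 has algebraic multiplicity 2; rank(Q − 3I) = 2, so geometric multiplicity = 1.
Geometric multiplicity < algebraic multiplicity, so Q is not diagonalizable.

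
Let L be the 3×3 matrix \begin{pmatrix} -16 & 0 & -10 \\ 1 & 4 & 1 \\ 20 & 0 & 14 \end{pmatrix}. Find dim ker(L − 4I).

1

L − 4I = [[-20, 0, -10], [1, 0, 1], [20, 0, 10]].
This matrix has rank 2, so its null space has dimension 3 − 2 = 1.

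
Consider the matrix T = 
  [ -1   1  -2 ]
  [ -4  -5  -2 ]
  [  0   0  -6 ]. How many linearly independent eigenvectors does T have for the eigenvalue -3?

T + 3I = [[2, 1, -2], [-4, -2, -2], [0, 0, -3]].
This matrix has rank 2, so its null space has dimension 3 − 2 = 1.

1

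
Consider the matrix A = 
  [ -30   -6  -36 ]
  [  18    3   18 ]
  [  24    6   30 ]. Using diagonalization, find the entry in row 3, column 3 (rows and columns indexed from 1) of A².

Characteristic polynomial: t^3 - 3t^2 - 36t + 108 = (t - 6)(t - 3)(t + 6), so the eigenvalues are -6, 3, 6.
t=-6: eigenvector (2, -2, -1).
t=3: eigenvector (2, 1, -2).
t=6: eigenvector (-1, 0, 1).
P = [[2, 2, -1], [-2, 1, 0], [-1, -2, 1]], D = diag(-6, 3, 6), P⁻¹ = [[1, 0, 1], [2, 1, 2], [5, 2, 6]].
A² = P·diag(36, 9, 36)·P⁻¹ = [[-72, -54, -108], [-54, 9, -54], [108, 54, 144]].
The requested entry is 144.

144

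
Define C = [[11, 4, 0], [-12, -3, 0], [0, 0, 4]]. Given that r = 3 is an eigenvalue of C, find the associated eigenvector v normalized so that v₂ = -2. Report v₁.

C − 3I = [[8, 4, 0], [-12, -6, 0], [0, 0, 1]].
Solving (C − 3I)v = 0 gives the eigenspace spanned by (1, -2, 0).
With v₂ = -2, v = (1, -2, 0), so v₁ = 1.

1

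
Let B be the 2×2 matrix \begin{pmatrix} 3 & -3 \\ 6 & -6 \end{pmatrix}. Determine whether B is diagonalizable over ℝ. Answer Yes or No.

Characteristic polynomial: p(s) = s^2 + 3s = s(s + 3).
All 2 eigenvalues are distinct, so B is diagonalizable.

Yes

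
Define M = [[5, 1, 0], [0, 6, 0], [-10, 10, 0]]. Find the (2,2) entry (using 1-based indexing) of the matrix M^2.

Characteristic polynomial: t^3 - 11t^2 + 30t = t(t - 6)(t - 5), so the eigenvalues are 0, 5, 6.
t=5: eigenvector (1, 0, -2).
t=6: eigenvector (1, 1, 0).
t=0: eigenvector (0, 0, 1).
P = [[1, 1, 0], [0, 1, 0], [-2, 0, 1]], D = diag(5, 6, 0), P⁻¹ = [[1, -1, 0], [0, 1, 0], [2, -2, 1]].
M² = P·diag(25, 36, 0)·P⁻¹ = [[25, 11, 0], [0, 36, 0], [-50, 50, 0]].
The requested entry is 36.

36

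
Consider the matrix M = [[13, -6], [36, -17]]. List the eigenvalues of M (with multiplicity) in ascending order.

-5, 1

Characteristic polynomial: p(λ) = λ^2 + 4λ - 5 = (λ - 1)(λ + 5).
Roots (with multiplicity): -5, 1.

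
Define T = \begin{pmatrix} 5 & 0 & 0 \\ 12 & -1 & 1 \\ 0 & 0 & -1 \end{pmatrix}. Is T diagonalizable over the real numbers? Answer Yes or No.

No

Characteristic polynomial: p(s) = s^3 - 3s^2 - 9s - 5 = (s - 5)(s + 1)^2.
s = -1 has algebraic multiplicity 2; rank(T + 1I) = 2, so geometric multiplicity = 1.
Geometric multiplicity < algebraic multiplicity, so T is not diagonalizable.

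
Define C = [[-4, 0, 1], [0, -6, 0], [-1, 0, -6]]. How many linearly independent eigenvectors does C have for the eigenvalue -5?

C + 5I = [[1, 0, 1], [0, -1, 0], [-1, 0, -1]].
This matrix has rank 2, so its null space has dimension 3 − 2 = 1.

1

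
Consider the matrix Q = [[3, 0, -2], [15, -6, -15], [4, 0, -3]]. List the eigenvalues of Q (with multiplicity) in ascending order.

-6, -1, 1

Characteristic polynomial: p(λ) = λ^3 + 6λ^2 - λ - 6 = (λ - 1)(λ + 1)(λ + 6).
Roots (with multiplicity): -6, -1, 1.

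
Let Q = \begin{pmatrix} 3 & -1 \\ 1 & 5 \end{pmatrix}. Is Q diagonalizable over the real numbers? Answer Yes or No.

No

Characteristic polynomial: p(λ) = λ^2 - 8λ + 16 = (λ - 4)^2.
λ = 4 has algebraic multiplicity 2; rank(Q − 4I) = 1, so geometric multiplicity = 1.
Geometric multiplicity < algebraic multiplicity, so Q is not diagonalizable.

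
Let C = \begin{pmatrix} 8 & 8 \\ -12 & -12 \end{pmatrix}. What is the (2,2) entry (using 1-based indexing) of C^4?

Characteristic polynomial: s^2 + 4s = s(s + 4), so the eigenvalues are -4, 0.
s=0: eigenvector (-1, 1).
s=-4: eigenvector (-2, 3).
P = [[-1, -2], [1, 3]], D = diag(0, -4), P⁻¹ = [[-3, -2], [1, 1]].
C⁴ = P·diag(0, 256)·P⁻¹ = [[-512, -512], [768, 768]].
The requested entry is 768.

768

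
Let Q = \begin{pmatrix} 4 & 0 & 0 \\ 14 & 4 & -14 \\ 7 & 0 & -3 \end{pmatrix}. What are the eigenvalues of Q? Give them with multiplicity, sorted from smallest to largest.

-3, 4, 4

Characteristic polynomial: p(s) = s^3 - 5s^2 - 8s + 48 = (s - 4)^2(s + 3).
Roots (with multiplicity): -3, 4, 4.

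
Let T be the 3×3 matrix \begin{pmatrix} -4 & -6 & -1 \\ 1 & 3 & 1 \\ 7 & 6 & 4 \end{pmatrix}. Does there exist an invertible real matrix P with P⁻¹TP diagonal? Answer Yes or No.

No

Characteristic polynomial: p(λ) = λ^3 - 3λ^2 - 9λ + 27 = (λ - 3)^2(λ + 3).
λ = 3 has algebraic multiplicity 2; rank(T − 3I) = 2, so geometric multiplicity = 1.
Geometric multiplicity < algebraic multiplicity, so T is not diagonalizable.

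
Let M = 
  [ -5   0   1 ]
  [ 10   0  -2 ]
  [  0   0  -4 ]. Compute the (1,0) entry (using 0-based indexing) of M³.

250

Characteristic polynomial: t^3 + 9t^2 + 20t = t(t + 4)(t + 5), so the eigenvalues are -5, -4, 0.
t=-5: eigenvector (1, -2, 0).
t=0: eigenvector (0, 1, 0).
t=-4: eigenvector (1, -2, 1).
P = [[1, 0, 1], [-2, 1, -2], [0, 0, 1]], D = diag(-5, 0, -4), P⁻¹ = [[1, 0, -1], [2, 1, 0], [0, 0, 1]].
M³ = P·diag(-125, 0, -64)·P⁻¹ = [[-125, 0, 61], [250, 0, -122], [0, 0, -64]].
The requested entry is 250.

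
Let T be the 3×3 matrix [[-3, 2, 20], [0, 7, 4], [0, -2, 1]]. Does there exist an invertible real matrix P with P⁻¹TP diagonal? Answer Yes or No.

Characteristic polynomial: p(r) = r^3 - 5r^2 - 9r + 45 = (r - 5)(r - 3)(r + 3).
All 3 eigenvalues are distinct, so T is diagonalizable.

Yes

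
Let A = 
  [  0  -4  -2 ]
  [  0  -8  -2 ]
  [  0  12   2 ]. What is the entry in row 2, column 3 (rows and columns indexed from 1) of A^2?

Characteristic polynomial: μ^3 + 6μ^2 + 8μ = μ(μ + 2)(μ + 4), so the eigenvalues are -4, -2, 0.
μ=-2: eigenvector (1, -1, 3).
μ=-4: eigenvector (0, 1, -2).
μ=0: eigenvector (-1, 0, 0).
P = [[1, 0, -1], [-1, 1, 0], [3, -2, 0]], D = diag(-2, -4, 0), P⁻¹ = [[0, 2, 1], [0, 3, 1], [-1, 2, 1]].
A² = P·diag(4, 16, 0)·P⁻¹ = [[0, 8, 4], [0, 40, 12], [0, -72, -20]].
The requested entry is 12.

12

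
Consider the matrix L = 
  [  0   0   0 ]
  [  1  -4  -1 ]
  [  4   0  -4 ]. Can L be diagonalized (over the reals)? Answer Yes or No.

No

Characteristic polynomial: p(t) = t^3 + 8t^2 + 16t = t(t + 4)^2.
t = -4 has algebraic multiplicity 2; rank(L + 4I) = 2, so geometric multiplicity = 1.
Geometric multiplicity < algebraic multiplicity, so L is not diagonalizable.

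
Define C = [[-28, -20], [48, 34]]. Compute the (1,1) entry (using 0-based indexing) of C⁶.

Characteristic polynomial: t^2 - 6t + 8 = (t - 4)(t - 2), so the eigenvalues are 2, 4.
t=2: eigenvector (2, -3).
t=4: eigenvector (5, -8).
P = [[2, 5], [-3, -8]], D = diag(2, 4), P⁻¹ = [[8, 5], [-3, -2]].
C⁶ = P·diag(64, 4096)·P⁻¹ = [[-60416, -40320], [96768, 64576]].
The requested entry is 64576.

64576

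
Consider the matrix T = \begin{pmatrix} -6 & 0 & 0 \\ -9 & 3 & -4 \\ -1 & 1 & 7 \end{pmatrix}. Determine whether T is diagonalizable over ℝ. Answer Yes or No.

No

Characteristic polynomial: p(λ) = λ^3 - 4λ^2 - 35λ + 150 = (λ - 5)^2(λ + 6).
λ = 5 has algebraic multiplicity 2; rank(T − 5I) = 2, so geometric multiplicity = 1.
Geometric multiplicity < algebraic multiplicity, so T is not diagonalizable.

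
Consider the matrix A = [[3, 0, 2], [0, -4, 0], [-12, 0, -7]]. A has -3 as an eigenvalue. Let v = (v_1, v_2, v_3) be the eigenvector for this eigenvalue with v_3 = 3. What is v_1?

-1

A + 3I = [[6, 0, 2], [0, -1, 0], [-12, 0, -4]].
Solving (A + 3I)v = 0 gives the eigenspace spanned by (-1, 0, 3).
With v_3 = 3, v = (-1, 0, 3), so v_1 = -1.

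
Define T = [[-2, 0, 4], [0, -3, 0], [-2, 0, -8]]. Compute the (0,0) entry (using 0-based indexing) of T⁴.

-784

Characteristic polynomial: s^3 + 13s^2 + 54s + 72 = (s + 3)(s + 4)(s + 6), so the eigenvalues are -6, -4, -3.
s=-4: eigenvector (-2, 0, 1).
s=-3: eigenvector (0, 1, 0).
s=-6: eigenvector (-1, 0, 1).
P = [[-2, 0, -1], [0, 1, 0], [1, 0, 1]], D = diag(-4, -3, -6), P⁻¹ = [[-1, 0, -1], [0, 1, 0], [1, 0, 2]].
T⁴ = P·diag(256, 81, 1296)·P⁻¹ = [[-784, 0, -2080], [0, 81, 0], [1040, 0, 2336]].
The requested entry is -784.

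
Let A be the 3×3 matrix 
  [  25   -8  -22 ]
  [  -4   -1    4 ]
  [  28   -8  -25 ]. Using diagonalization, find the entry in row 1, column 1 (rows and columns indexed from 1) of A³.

193

Characteristic polynomial: t^3 + t^2 - 9t - 9 = (t - 3)(t + 1)(t + 3), so the eigenvalues are -3, -1, 3.
t=-1: eigenvector (2, 1, 2).
t=3: eigenvector (1, 0, 1).
t=-3: eigenvector (1, -2, 2).
P = [[2, 1, 1], [1, 0, -2], [2, 1, 2]], D = diag(-1, 3, -3), P⁻¹ = [[-2, 1, 2], [6, -2, -5], [-1, 0, 1]].
A³ = P·diag(-1, 27, -27)·P⁻¹ = [[193, -56, -166], [-52, -1, 52], [220, -56, -193]].
The requested entry is 193.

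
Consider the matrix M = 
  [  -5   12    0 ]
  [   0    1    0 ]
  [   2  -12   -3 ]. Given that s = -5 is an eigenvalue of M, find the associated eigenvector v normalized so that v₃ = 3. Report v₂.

M + 5I = [[0, 12, 0], [0, 6, 0], [2, -12, 2]].
Solving (M + 5I)v = 0 gives the eigenspace spanned by (-3, 0, 3).
With v₃ = 3, v = (-3, 0, 3), so v₂ = 0.

0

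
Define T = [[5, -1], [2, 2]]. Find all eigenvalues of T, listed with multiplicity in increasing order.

Characteristic polynomial: p(λ) = λ^2 - 7λ + 12 = (λ - 4)(λ - 3).
Roots (with multiplicity): 3, 4.

3, 4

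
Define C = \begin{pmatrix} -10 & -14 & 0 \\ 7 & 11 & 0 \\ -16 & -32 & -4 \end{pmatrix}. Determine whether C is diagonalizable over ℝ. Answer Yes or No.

Characteristic polynomial: p(s) = s^3 + 3s^2 - 16s - 48 = (s - 4)(s + 3)(s + 4).
All 3 eigenvalues are distinct, so C is diagonalizable.

Yes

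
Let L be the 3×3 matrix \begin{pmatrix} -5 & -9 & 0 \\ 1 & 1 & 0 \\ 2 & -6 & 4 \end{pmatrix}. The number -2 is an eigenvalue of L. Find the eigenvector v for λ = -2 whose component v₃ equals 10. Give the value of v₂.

L + 2I = [[-3, -9, 0], [1, 3, 0], [2, -6, 6]].
Solving (L + 2I)v = 0 gives the eigenspace spanned by (-15, 5, 10).
With v₃ = 10, v = (-15, 5, 10), so v₂ = 5.

5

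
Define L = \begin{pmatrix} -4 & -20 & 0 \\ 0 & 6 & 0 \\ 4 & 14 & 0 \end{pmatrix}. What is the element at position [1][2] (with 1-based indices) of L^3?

-560

Characteristic polynomial: r^3 - 2r^2 - 24r = r(r - 6)(r + 4), so the eigenvalues are -4, 0, 6.
r=0: eigenvector (0, 0, 1).
r=6: eigenvector (-2, 1, 1).
r=-4: eigenvector (1, 0, -1).
P = [[0, -2, 1], [0, 1, 0], [1, 1, -1]], D = diag(0, 6, -4), P⁻¹ = [[1, 1, 1], [0, 1, 0], [1, 2, 0]].
L³ = P·diag(0, 216, -64)·P⁻¹ = [[-64, -560, 0], [0, 216, 0], [64, 344, 0]].
The requested entry is -560.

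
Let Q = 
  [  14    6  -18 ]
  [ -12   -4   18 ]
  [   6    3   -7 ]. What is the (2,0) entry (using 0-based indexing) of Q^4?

30

Characteristic polynomial: μ^3 - 3μ^2 + 4 = (μ - 2)^2(μ + 1), so the eigenvalues are -1, 2, 2.
μ=2: eigenvector (1, -2, 0).
μ=2: eigenvector (3, -3, 1).
μ=-1: eigenvector (2, -2, 1).
P = [[1, 3, 2], [-2, -3, -2], [0, 1, 1]], D = diag(2, 2, -1), P⁻¹ = [[-1, -1, 0], [2, 1, -2], [-2, -1, 3]].
Q⁴ = P·diag(16, 16, 1)·P⁻¹ = [[76, 30, -90], [-60, -14, 90], [30, 15, -29]].
The requested entry is 30.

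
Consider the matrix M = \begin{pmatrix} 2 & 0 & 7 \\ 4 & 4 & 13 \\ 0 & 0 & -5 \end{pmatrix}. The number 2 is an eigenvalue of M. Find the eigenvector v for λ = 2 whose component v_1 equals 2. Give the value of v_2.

M − 2I = [[0, 0, 7], [4, 2, 13], [0, 0, -7]].
Solving (M − 2I)v = 0 gives the eigenspace spanned by (2, -4, 0).
With v_1 = 2, v = (2, -4, 0), so v_2 = -4.

-4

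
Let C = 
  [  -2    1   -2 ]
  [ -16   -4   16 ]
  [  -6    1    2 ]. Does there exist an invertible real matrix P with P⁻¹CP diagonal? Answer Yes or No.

No

Characteristic polynomial: p(t) = t^3 + 4t^2 - 16t - 64 = (t - 4)(t + 4)^2.
t = -4 has algebraic multiplicity 2; rank(C + 4I) = 2, so geometric multiplicity = 1.
Geometric multiplicity < algebraic multiplicity, so C is not diagonalizable.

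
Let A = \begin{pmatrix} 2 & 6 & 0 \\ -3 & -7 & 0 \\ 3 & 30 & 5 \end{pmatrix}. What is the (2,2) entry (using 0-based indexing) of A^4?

625

Characteristic polynomial: λ^3 - 21λ - 20 = (λ - 5)(λ + 1)(λ + 4), so the eigenvalues are -4, -1, 5.
λ=-4: eigenvector (1, -1, 3).
λ=-1: eigenvector (2, -1, 4).
λ=5: eigenvector (0, 0, 1).
P = [[1, 2, 0], [-1, -1, 0], [3, 4, 1]], D = diag(-4, -1, 5), P⁻¹ = [[-1, -2, 0], [1, 1, 0], [-1, 2, 1]].
A⁴ = P·diag(256, 1, 625)·P⁻¹ = [[-254, -510, 0], [255, 511, 0], [-1389, -282, 625]].
The requested entry is 625.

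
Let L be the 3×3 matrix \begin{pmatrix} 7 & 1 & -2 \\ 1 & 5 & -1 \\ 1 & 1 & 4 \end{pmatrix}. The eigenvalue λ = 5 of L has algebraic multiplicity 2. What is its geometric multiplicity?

1

L − 5I = [[2, 1, -2], [1, 0, -1], [1, 1, -1]].
This matrix has rank 2, so its null space has dimension 3 − 2 = 1.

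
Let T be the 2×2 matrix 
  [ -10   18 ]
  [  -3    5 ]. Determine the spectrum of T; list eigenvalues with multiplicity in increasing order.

Characteristic polynomial: p(μ) = μ^2 + 5μ + 4 = (μ + 1)(μ + 4).
Roots (with multiplicity): -4, -1.

-4, -1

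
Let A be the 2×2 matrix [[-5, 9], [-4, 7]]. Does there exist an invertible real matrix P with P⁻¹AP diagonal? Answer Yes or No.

Characteristic polynomial: p(s) = s^2 - 2s + 1 = (s - 1)^2.
s = 1 has algebraic multiplicity 2; rank(A − 1I) = 1, so geometric multiplicity = 1.
Geometric multiplicity < algebraic multiplicity, so A is not diagonalizable.

No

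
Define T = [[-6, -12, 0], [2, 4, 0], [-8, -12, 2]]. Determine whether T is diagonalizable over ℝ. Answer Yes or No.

Characteristic polynomial: p(s) = s^3 - 4s = s(s - 2)(s + 2).
All 3 eigenvalues are distinct, so T is diagonalizable.

Yes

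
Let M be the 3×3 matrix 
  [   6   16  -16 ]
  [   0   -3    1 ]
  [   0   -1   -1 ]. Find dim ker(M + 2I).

M + 2I = [[8, 16, -16], [0, -1, 1], [0, -1, 1]].
This matrix has rank 2, so its null space has dimension 3 − 2 = 1.

1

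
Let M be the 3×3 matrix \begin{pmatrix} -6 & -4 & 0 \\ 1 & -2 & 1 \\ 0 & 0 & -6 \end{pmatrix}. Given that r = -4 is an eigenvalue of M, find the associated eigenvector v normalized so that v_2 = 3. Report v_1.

-6

M + 4I = [[-2, -4, 0], [1, 2, 1], [0, 0, -2]].
Solving (M + 4I)v = 0 gives the eigenspace spanned by (-6, 3, 0).
With v_2 = 3, v = (-6, 3, 0), so v_1 = -6.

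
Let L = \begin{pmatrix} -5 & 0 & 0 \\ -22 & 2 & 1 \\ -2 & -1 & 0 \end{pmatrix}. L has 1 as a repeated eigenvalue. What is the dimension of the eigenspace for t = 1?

L − 1I = [[-6, 0, 0], [-22, 1, 1], [-2, -1, -1]].
This matrix has rank 2, so its null space has dimension 3 − 2 = 1.

1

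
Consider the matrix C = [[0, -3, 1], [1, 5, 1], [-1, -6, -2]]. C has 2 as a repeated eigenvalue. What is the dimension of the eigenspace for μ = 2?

1

C − 2I = [[-2, -3, 1], [1, 3, 1], [-1, -6, -4]].
This matrix has rank 2, so its null space has dimension 3 − 2 = 1.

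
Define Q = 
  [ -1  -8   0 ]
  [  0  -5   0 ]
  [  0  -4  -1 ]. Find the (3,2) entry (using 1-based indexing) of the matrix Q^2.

24

Characteristic polynomial: t^3 + 7t^2 + 11t + 5 = (t + 1)^2(t + 5), so the eigenvalues are -5, -1, -1.
t=-1: eigenvector (2, 0, 1).
t=-5: eigenvector (2, 1, 1).
t=-1: eigenvector (1, 0, 0).
P = [[2, 2, 1], [0, 1, 0], [1, 1, 0]], D = diag(-1, -5, -1), P⁻¹ = [[0, -1, 1], [0, 1, 0], [1, 0, -2]].
Q² = P·diag(1, 25, 1)·P⁻¹ = [[1, 48, 0], [0, 25, 0], [0, 24, 1]].
The requested entry is 24.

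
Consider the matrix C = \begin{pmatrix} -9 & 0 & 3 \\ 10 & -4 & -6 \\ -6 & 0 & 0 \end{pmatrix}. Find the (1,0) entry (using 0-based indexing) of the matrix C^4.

-4510

Characteristic polynomial: s^3 + 13s^2 + 54s + 72 = (s + 3)(s + 4)(s + 6), so the eigenvalues are -6, -4, -3.
s=-6: eigenvector (1, -2, 1).
s=-4: eigenvector (0, 1, 0).
s=-3: eigenvector (1, -2, 2).
P = [[1, 0, 1], [-2, 1, -2], [1, 0, 2]], D = diag(-6, -4, -3), P⁻¹ = [[2, 0, -1], [2, 1, 0], [-1, 0, 1]].
C⁴ = P·diag(1296, 256, 81)·P⁻¹ = [[2511, 0, -1215], [-4510, 256, 2430], [2430, 0, -1134]].
The requested entry is -4510.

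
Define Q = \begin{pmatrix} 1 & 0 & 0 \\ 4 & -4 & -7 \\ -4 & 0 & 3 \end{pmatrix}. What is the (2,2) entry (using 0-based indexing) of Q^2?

Characteristic polynomial: t^3 - 13t + 12 = (t - 3)(t - 1)(t + 4), so the eigenvalues are -4, 1, 3.
t=1: eigenvector (1, -2, 2).
t=3: eigenvector (0, 1, -1).
t=-4: eigenvector (0, 1, 0).
P = [[1, 0, 0], [-2, 1, 1], [2, -1, 0]], D = diag(1, 3, -4), P⁻¹ = [[1, 0, 0], [2, 0, -1], [0, 1, 1]].
Q² = P·diag(1, 9, 16)·P⁻¹ = [[1, 0, 0], [16, 16, 7], [-16, 0, 9]].
The requested entry is 9.

9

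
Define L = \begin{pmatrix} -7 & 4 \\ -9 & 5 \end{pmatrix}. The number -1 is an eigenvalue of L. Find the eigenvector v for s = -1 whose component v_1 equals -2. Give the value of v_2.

L + 1I = [[-6, 4], [-9, 6]].
Solving (L + 1I)v = 0 gives the eigenspace spanned by (-2, -3).
With v_1 = -2, v = (-2, -3), so v_2 = -3.

-3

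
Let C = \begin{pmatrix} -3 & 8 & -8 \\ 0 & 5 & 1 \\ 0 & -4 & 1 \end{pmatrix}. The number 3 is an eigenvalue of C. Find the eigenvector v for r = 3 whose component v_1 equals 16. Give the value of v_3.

-8

C − 3I = [[-6, 8, -8], [0, 2, 1], [0, -4, -2]].
Solving (C − 3I)v = 0 gives the eigenspace spanned by (16, 4, -8).
With v_1 = 16, v = (16, 4, -8), so v_3 = -8.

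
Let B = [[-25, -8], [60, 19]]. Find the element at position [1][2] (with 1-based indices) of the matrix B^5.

-6248

Characteristic polynomial: μ^2 + 6μ + 5 = (μ + 1)(μ + 5), so the eigenvalues are -5, -1.
μ=-1: eigenvector (-1, 3).
μ=-5: eigenvector (-2, 5).
P = [[-1, -2], [3, 5]], D = diag(-1, -5), P⁻¹ = [[5, 2], [-3, -1]].
B⁵ = P·diag(-1, -3125)·P⁻¹ = [[-18745, -6248], [46860, 15619]].
The requested entry is -6248.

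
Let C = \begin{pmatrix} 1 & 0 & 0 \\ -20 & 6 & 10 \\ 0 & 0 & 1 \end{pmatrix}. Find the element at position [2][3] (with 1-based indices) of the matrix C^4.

Characteristic polynomial: t^3 - 8t^2 + 13t - 6 = (t - 6)(t - 1)^2, so the eigenvalues are 1, 1, 6.
t=1: eigenvector (1, 0, 2).
t=6: eigenvector (0, 1, 0).
t=1: eigenvector (-2, -2, -3).
P = [[1, 0, -2], [0, 1, -2], [2, 0, -3]], D = diag(1, 6, 1), P⁻¹ = [[-3, 0, 2], [-4, 1, 2], [-2, 0, 1]].
C⁴ = P·diag(1, 1296, 1)·P⁻¹ = [[1, 0, 0], [-5180, 1296, 2590], [0, 0, 1]].
The requested entry is 2590.

2590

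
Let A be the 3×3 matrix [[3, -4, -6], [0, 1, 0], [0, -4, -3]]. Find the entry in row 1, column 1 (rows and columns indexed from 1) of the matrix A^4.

Characteristic polynomial: μ^3 - μ^2 - 9μ + 9 = (μ - 3)(μ - 1)(μ + 3), so the eigenvalues are -3, 1, 3.
μ=3: eigenvector (1, 0, 0).
μ=1: eigenvector (1, -1, 1).
μ=-3: eigenvector (1, 0, 1).
P = [[1, 1, 1], [0, -1, 0], [0, 1, 1]], D = diag(3, 1, -3), P⁻¹ = [[1, 0, -1], [0, -1, 0], [0, 1, 1]].
A⁴ = P·diag(81, 1, 81)·P⁻¹ = [[81, 80, 0], [0, 1, 0], [0, 80, 81]].
The requested entry is 81.

81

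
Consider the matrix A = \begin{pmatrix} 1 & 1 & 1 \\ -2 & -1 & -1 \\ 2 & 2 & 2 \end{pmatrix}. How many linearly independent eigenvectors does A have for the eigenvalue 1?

A − 1I = [[0, 1, 1], [-2, -2, -1], [2, 2, 1]].
This matrix has rank 2, so its null space has dimension 3 − 2 = 1.

1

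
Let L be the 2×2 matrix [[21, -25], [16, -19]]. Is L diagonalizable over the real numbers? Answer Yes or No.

No

Characteristic polynomial: p(s) = s^2 - 2s + 1 = (s - 1)^2.
s = 1 has algebraic multiplicity 2; rank(L − 1I) = 1, so geometric multiplicity = 1.
Geometric multiplicity < algebraic multiplicity, so L is not diagonalizable.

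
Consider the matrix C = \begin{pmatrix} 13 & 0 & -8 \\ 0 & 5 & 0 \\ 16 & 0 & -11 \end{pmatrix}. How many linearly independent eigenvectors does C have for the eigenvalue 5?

C − 5I = [[8, 0, -8], [0, 0, 0], [16, 0, -16]].
This matrix has rank 1, so its null space has dimension 3 − 1 = 2.

2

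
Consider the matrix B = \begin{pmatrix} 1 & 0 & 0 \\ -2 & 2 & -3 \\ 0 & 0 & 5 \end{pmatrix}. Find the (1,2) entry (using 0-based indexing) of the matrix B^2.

-21

Characteristic polynomial: λ^3 - 8λ^2 + 17λ - 10 = (λ - 5)(λ - 2)(λ - 1), so the eigenvalues are 1, 2, 5.
λ=2: eigenvector (0, 1, 0).
λ=1: eigenvector (1, 2, 0).
λ=5: eigenvector (0, -1, 1).
P = [[0, 1, 0], [1, 2, -1], [0, 0, 1]], D = diag(2, 1, 5), P⁻¹ = [[-2, 1, 1], [1, 0, 0], [0, 0, 1]].
B² = P·diag(4, 1, 25)·P⁻¹ = [[1, 0, 0], [-6, 4, -21], [0, 0, 25]].
The requested entry is -21.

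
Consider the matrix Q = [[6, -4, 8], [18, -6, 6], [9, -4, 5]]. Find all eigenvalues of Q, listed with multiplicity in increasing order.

Characteristic polynomial: p(t) = t^3 - 5t^2 - 12t + 36 = (t - 6)(t - 2)(t + 3).
Roots (with multiplicity): -3, 2, 6.

-3, 2, 6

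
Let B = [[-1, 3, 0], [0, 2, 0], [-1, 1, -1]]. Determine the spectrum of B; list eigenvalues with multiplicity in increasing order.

Characteristic polynomial: p(λ) = λ^3 - 3λ - 2 = (λ - 2)(λ + 1)^2.
Roots (with multiplicity): -1, -1, 2.

-1, -1, 2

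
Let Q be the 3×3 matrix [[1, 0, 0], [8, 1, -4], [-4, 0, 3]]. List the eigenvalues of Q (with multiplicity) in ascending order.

Characteristic polynomial: p(λ) = λ^3 - 5λ^2 + 7λ - 3 = (λ - 3)(λ - 1)^2.
Roots (with multiplicity): 1, 1, 3.

1, 1, 3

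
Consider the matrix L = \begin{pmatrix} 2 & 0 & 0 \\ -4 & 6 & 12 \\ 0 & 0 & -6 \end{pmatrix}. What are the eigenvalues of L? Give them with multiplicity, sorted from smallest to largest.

-6, 2, 6

Characteristic polynomial: p(λ) = λ^3 - 2λ^2 - 36λ + 72 = (λ - 6)(λ - 2)(λ + 6).
Roots (with multiplicity): -6, 2, 6.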